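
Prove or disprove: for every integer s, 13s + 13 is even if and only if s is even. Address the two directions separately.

(⇒) This fails: s = 5 gives 13s + 13 = 78, which is even, but 5 is odd, not even.

(⇐) This also fails: s = 4 is even, but 13s + 13 = 65 is odd, not even.

Neither implication holds.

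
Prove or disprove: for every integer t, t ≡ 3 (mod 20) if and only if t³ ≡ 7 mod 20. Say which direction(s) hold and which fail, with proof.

(⇒) Suppose t ≡ 3 (mod 20). Write t = 20j + 3. Then (20j + 3)³ = 8000j³ + 3600j² + 540j + 27 = 20(400j³ + 180j² + 27j + 1) + 7, so t³ ≡ 7 (mod 20).

(⇐) Conversely, suppose t³ ≡ 7 (mod 20). The only residue r in {0, …, 19} with r³ ≡ 7 (mod 20) is r = 3, so t ≡ 3 (mod 20).

Both directions hold; the statement is true.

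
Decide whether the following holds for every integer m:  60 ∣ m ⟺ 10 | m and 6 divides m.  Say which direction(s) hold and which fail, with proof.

[⇒] If 60 ∣ m, write m = 60q. Since 60 = 6·10, m = 10·(6q), so 10 ∣ m; and since 60 = 10·6, m = 6·(10q), so 6 ∣ m.

[⇐] This fails: take m = 30. Both 10 ∣ 30 and 6 ∣ 30, yet 30 is not a multiple of 60 (since 30 = 0·60 + 30), so 60 ∤ 30.

Not equivalent: only (⇒) holds.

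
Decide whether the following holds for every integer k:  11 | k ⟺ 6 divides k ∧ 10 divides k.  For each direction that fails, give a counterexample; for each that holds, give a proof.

Neither implication holds.

(⟹) This fails: take k = 11. Certainly 11 ∣ 11, but 6 ∤ 11.

(⟸) This fails: take k = 30. Both 6 ∣ 30 and 10 ∣ 30, yet 30 is not a multiple of 11 (since 30 = 2·11 + 8), so 11 ∤ 30.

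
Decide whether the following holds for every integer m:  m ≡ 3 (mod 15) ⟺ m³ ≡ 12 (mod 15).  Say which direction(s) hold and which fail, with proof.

Both directions hold.

[⇒] Suppose m ≡ 3 (mod 15). Write m = 15j + 3. Then (15j + 3)³ = 3375j³ + 2025j² + 405j + 27 = 15(225j³ + 135j² + 27j + 1) + 12, so m³ ≡ 12 (mod 15).

[⇐] Conversely, suppose m³ ≡ 12 (mod 15). The only residue r in {0, …, 14} with r³ ≡ 12 (mod 15) is r = 3, so m ≡ 3 (mod 15).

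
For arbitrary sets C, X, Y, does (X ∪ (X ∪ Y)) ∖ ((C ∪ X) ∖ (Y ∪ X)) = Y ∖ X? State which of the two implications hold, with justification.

(⊆) fails; (⊇) holds.

(⊆) This inclusion fails. Take C = ∅, X = {1}, Y = ∅; then 1 ∈ (X ∪ (X ∪ Y)) ∖ ((C ∪ X) ∖ (Y ∪ X)) but 1 ∉ Y ∖ X.

(⊇) Let x ∈ Y ∖ X. Then either x ∈ Y and x ∉ C, X; or x ∈ C ∩ Y and x ∉ X. In each case x ∈ (X ∪ (X ∪ Y)) ∖ ((C ∪ X) ∖ (Y ∪ X)), so Y ∖ X ⊆ (X ∪ (X ∪ Y)) ∖ ((C ∪ X) ∖ (Y ∪ X)).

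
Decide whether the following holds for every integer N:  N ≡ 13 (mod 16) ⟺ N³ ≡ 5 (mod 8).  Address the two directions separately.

Only the forward implication holds.

(⟸) This fails: take N = 5. Then 5³ = 125 ≡ 5 (mod 8), yet 5 ≡ 5 (mod 16), not 13.

(⟹) Suppose N ≡ 13 (mod 16). Then N³ ≡ 13³ = 2197 (mod 16), and since 8 ∣ 16, also N³ ≡ 5 (mod 8).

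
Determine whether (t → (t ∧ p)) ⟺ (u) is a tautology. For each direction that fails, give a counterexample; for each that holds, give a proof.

Neither direction holds.

Forward direction. This fails. Under p = F, t = F, u = F, the left side is true but the right side is false.

Converse. This fails. Under p = F, t = T, u = T, the left side is false but the right side is true.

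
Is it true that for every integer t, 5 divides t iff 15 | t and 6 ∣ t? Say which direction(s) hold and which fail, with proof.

(⇒) This fails: take t = 5. Certainly 5 ∣ 5, but 15 ∤ 5.

(⇐) Suppose 15 ∣ t and 6 ∣ t. Any common multiple of 15 and 6 is a multiple of their lcm; here lcm(15, 6) = 15·6/gcd(15, 6) = 90/3 = 30, so 30 ∣ t. Since 5 ∣ 30, it follows that 5 ∣ t.

Only the reverse direction holds.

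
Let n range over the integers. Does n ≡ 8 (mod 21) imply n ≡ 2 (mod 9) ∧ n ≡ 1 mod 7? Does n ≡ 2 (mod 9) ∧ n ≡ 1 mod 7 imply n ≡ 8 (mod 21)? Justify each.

(⇐) If n ≡ 2 (mod 9) and n ≡ 1 (mod 7), then by the Chinese remainder theorem n ≡ 29 (mod 63). Since 29 ≡ 8 (mod 21) and 21 ∣ 63, we get n ≡ 8 (mod 21).

(⇒) This fails: n = 8 gives 8 ≡ 8 (mod 21) but 8 ≡ 8 (mod 9), so the conjunction on the right does not hold.

The forward direction fails; the converse holds.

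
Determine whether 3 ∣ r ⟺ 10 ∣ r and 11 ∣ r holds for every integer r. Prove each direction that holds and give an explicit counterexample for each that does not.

(→) This fails: take r = 3. Certainly 3 ∣ 3, but 10 ∤ 3.

(←) This fails: take r = 110. Both 10 ∣ 110 and 11 ∣ 110, yet 110 is not a multiple of 3 (since 110 = 36·3 + 2), so 3 ∤ 110.

Neither direction holds.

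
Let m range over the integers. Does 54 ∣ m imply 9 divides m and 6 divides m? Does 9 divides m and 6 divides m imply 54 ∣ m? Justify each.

The forward direction holds; the converse fails.

(←) This fails: take m = 18. Both 9 ∣ 18 and 6 ∣ 18, yet 18 is not a multiple of 54 (since 18 = 0·54 + 18), so 54 ∤ 18.

(→) If 54 ∣ m, write m = 54q. Since 54 = 6·9, m = 9·(6q), so 9 ∣ m; and since 54 = 9·6, m = 6·(9q), so 6 ∣ m.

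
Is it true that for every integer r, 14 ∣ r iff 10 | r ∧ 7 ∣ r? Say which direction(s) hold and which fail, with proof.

[⇐] Suppose 10 ∣ r and 7 ∣ r. Any common multiple of 10 and 7 is a multiple of their lcm; here gcd(10, 7) = 1, so lcm(10, 7) = 10·7 = 70, so 70 ∣ r. Since 14 ∣ 70, it follows that 14 ∣ r.

[⇒] This fails: take r = 14. Certainly 14 ∣ 14, but 10 ∤ 14.

Not equivalent: only (⇐) holds.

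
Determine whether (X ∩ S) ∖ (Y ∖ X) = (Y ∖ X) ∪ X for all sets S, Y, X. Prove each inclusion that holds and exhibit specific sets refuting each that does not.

(⊆) Let x ∈ (X ∩ S) ∖ (Y ∖ X). Then either x ∈ S ∩ X and x ∉ Y; or x ∈ S ∩ Y ∩ X. In each case x ∈ (Y ∖ X) ∪ X, so (X ∩ S) ∖ (Y ∖ X) ⊆ (Y ∖ X) ∪ X.

(⊇) This inclusion fails. Take S = ∅, Y = {1}, X = ∅; then 1 ∈ (Y ∖ X) ∪ X but 1 ∉ (X ∩ S) ∖ (Y ∖ X).

Only the forward inclusion holds.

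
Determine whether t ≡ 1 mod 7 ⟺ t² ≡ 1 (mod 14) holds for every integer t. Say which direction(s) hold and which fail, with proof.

Neither implication holds.

(→) This fails: take t = 8. Then 8 ≡ 1 (mod 7), but 8² = 64 ≡ 8 (mod 14), not 1.

(←) This fails: take t = 13. Then 13² = 169 ≡ 1 (mod 14), yet 13 ≡ 6 (mod 7), not 1.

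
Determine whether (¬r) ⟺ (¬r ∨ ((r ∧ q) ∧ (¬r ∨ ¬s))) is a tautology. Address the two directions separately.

(⇒) holds; (⇐) fails.

(⇐) This fails. Under r = T, q = T, s = F, the left side is false but the right side is true.

(⇒) Assume the antecedent. If r is true, the antecedent cannot hold. If r is false, ¬r ∨ ((r ∧ q) ∧ (¬r ∨ ¬s)) reduces to true regardless of the other variables. Either way ¬r ∨ ((r ∧ q) ∧ (¬r ∨ ¬s)) holds.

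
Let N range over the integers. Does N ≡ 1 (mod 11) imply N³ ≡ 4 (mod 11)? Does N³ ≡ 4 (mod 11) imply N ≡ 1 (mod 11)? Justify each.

(⟹) This fails: take N = 1. Then 1 ≡ 1 (mod 11), but 1³ = 1 ≡ 1 (mod 11), not 4.

(⟸) This fails: take N = 5. Then 5³ = 125 ≡ 4 (mod 11), yet 5 ≡ 5 (mod 11), not 1.

Neither implication holds.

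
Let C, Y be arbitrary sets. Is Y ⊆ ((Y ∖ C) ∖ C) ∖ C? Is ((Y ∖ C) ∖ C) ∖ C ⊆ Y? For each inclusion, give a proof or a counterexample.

The sets are not equal: only the reverse inclusion holds.

Forward inclusion. This inclusion fails. Take C = {1}, Y = {1}; then 1 ∈ Y but 1 ∉ ((Y ∖ C) ∖ C) ∖ C.

Reverse inclusion. Let x ∈ ((Y ∖ C) ∖ C) ∖ C. Then x ∈ Y and x ∉ C, from which x ∈ Y.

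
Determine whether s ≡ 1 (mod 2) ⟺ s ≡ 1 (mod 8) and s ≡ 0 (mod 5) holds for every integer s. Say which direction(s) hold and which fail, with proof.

(⇒) This fails: s = 1 gives 1 ≡ 1 (mod 2) but 1 ≡ 1 (mod 5), so the conjunction on the right does not hold.

(⇐) Conversely, if s ≡ 1 (mod 8) and s ≡ 0 (mod 5), then by the Chinese remainder theorem s ≡ 25 (mod 40). Since 25 ≡ 1 (mod 2) and 2 ∣ 40, we get s ≡ 1 (mod 2).

(⇒) fails; (⇐) holds.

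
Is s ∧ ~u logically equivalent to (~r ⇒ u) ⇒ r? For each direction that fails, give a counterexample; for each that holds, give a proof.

[⇒] Assume the antecedent. If u is true, the antecedent cannot hold. If u is false, (~r ⇒ u) ⇒ r reduces to true regardless of the other variables. Either way (~r ⇒ u) ⇒ r holds.

[⇐] This fails. Under u = F, r = F, s = F, the left side is false but the right side is true.

(⇒) holds; (⇐) fails.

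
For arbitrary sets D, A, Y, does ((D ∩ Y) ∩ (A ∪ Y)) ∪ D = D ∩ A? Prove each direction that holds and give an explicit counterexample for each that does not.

(⊆) fails; (⊇) holds.

(⊆) This inclusion fails. Take D = {1}, A = ∅, Y = ∅; then 1 ∈ ((D ∩ Y) ∩ (A ∪ Y)) ∪ D but 1 ∉ D ∩ A.

(⊇) Let x ∈ D ∩ A. Then either x ∈ D ∩ A and x ∉ Y; or x ∈ D ∩ A ∩ Y. In each case x ∈ ((D ∩ Y) ∩ (A ∪ Y)) ∪ D, so D ∩ A ⊆ ((D ∩ Y) ∩ (A ∪ Y)) ∪ D.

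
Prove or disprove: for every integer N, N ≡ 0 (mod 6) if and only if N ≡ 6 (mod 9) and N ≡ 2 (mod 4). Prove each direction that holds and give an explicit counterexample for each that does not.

Not equivalent: only (⇐) holds.

(→) This fails: N = 0 gives 0 ≡ 0 (mod 6) but 0 ≡ 0 (mod 9), so the conjunction on the right does not hold.

(←) Conversely, if N ≡ 6 (mod 9) and N ≡ 2 (mod 4), then by the Chinese remainder theorem N ≡ 6 (mod 36). Since 6 ≡ 0 (mod 6) and 6 ∣ 36, we get N ≡ 0 (mod 6).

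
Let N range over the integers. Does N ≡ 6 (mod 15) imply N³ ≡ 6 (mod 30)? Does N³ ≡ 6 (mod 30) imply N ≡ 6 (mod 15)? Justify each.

The forward direction fails; the converse holds.

(⇒) This fails: take N = 21. Then 21 ≡ 6 (mod 15), but 21³ = 9261 ≡ 21 (mod 30), not 6.

(⇐) Conversely, the residues r modulo 30 with r³ ≡ 6 (mod 30) are exactly {6}, and each is ≡ 6 (mod 15).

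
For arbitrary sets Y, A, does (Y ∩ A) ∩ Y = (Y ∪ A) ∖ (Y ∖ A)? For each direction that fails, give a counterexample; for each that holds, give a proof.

Only the forward inclusion holds.

Reverse inclusion. This inclusion fails. Take Y = ∅, A = {1}; then 1 ∈ (Y ∪ A) ∖ (Y ∖ A) but 1 ∉ (Y ∩ A) ∩ Y.

Forward inclusion. Let x ∈ (Y ∩ A) ∩ Y. Then x ∈ Y ∩ A, from which x ∈ (Y ∪ A) ∖ (Y ∖ A).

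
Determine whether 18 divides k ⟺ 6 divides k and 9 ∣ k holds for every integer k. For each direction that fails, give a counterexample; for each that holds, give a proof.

(⟹) If 18 ∣ k, write k = 18q. Since 18 = 3·6, k = 6·(3q), so 6 ∣ k; and since 18 = 2·9, k = 9·(2q), so 9 ∣ k.

(⟸) Suppose 6 ∣ k and 9 ∣ k. Any common multiple of 6 and 9 is a multiple of their lcm; here lcm(6, 9) = 6·9/gcd(6, 9) = 54/3 = 18, so 18 ∣ k.

Both implications hold.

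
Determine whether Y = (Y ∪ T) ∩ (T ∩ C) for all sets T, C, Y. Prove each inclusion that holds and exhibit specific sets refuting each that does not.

Both inclusions fail.

(⟹) This inclusion fails. Take T = ∅, C = ∅, Y = {1}; then 1 ∈ Y but 1 ∉ (Y ∪ T) ∩ (T ∩ C).

(⟸) This inclusion fails. Take T = {1}, C = {1}, Y = ∅; then 1 ∈ (Y ∪ T) ∩ (T ∩ C) but 1 ∉ Y.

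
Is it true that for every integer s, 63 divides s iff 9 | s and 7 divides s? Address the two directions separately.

Both directions hold; the statement is true.

(→) If 63 ∣ s, write s = 63q. Since 63 = 7·9, s = 9·(7q), so 9 ∣ s; and since 63 = 9·7, s = 7·(9q), so 7 ∣ s.

(←) Suppose 9 ∣ s and 7 ∣ s. Any common multiple of 9 and 7 is a multiple of their lcm; here gcd(9, 7) = 1, so lcm(9, 7) = 9·7 = 63, so 63 ∣ s.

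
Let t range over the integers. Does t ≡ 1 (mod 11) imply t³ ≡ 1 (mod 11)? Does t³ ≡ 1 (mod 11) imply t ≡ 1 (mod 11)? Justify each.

[⇒] Suppose t ≡ 1 (mod 11). Write t = 11j + 1. Then (11j + 1)³ = 1331j³ + 363j² + 33j + 1 = 11(121j³ + 33j² + 3j) + 1, so t³ ≡ 1 (mod 11).

[⇐] For the converse, argue contrapositively. If t ≢ 1 (mod 11), then t is congruent to one of 0, 2, 3, 4, 5, 6, 7, 8, 9, 10 modulo 11, and these give t³ ≡ 0, 8, 5, 9, 4, 7, 2, 6, 3, 10 respectively — never 1.

Both directions hold; the statement is true.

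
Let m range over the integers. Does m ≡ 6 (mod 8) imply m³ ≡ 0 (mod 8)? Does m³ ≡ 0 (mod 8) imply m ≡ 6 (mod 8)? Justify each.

The forward direction holds; the converse fails.

(←) This fails: take m = 0. Then 0³ = 0 ≡ 0 (mod 8), yet 0 ≡ 0 (mod 8), not 6.

(→) Suppose m ≡ 6 (mod 8). Write m = 8j + 6. Then (8j + 6)³ = 512j³ + 1152j² + 864j + 216 = 8(64j³ + 144j² + 108j + 27) + 0, so m³ ≡ 0 (mod 8).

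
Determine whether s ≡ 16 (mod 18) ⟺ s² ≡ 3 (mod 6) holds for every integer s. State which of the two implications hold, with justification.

(⇒) fails and (⇐) fails.

[⇒] This fails: take s = 16. Then 16 ≡ 16 (mod 18), but 16² = 256 ≡ 4 (mod 6), not 3.

[⇐] This fails: take s = 3. Then 3² = 9 ≡ 3 (mod 6), yet 3 ≡ 3 (mod 18), not 16.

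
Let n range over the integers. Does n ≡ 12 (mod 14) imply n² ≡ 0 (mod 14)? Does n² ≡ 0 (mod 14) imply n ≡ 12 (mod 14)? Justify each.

(⇒) This fails: take n = 12. Then 12 ≡ 12 (mod 14), but 12² = 144 ≡ 4 (mod 14), not 0.

(⇐) This fails: take n = 0. Then 0² = 0 ≡ 0 (mod 14), yet 0 ≡ 0 (mod 14), not 12.

Neither implication holds.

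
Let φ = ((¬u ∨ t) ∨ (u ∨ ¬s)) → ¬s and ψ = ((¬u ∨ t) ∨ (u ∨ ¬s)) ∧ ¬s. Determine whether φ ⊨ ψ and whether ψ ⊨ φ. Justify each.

Equivalent; both directions hold.

(→) Assume the antecedent. If t is true, the antecedent forces (t = T, s = F, u = F) or (t = T, s = F, u = T), and ((¬u ∨ t) ∨ (u ∨ ¬s)) ∧ ¬s holds there. If t is false, the antecedent forces (t = F, s = F, u = F) or (t = F, s = F, u = T), and ((¬u ∨ t) ∨ (u ∨ ¬s)) ∧ ¬s holds there. Either way ((¬u ∨ t) ∨ (u ∨ ¬s)) ∧ ¬s holds.

(←) Assume the antecedent. If t is true, the antecedent forces (t = T, s = F, u = F) or (t = T, s = F, u = T), and ((¬u ∨ t) ∨ (u ∨ ¬s)) → ¬s holds there. If t is false, the antecedent forces (t = F, s = F, u = F) or (t = F, s = F, u = T), and ((¬u ∨ t) ∨ (u ∨ ¬s)) → ¬s holds there. Either way ((¬u ∨ t) ∨ (u ∨ ¬s)) → ¬s holds.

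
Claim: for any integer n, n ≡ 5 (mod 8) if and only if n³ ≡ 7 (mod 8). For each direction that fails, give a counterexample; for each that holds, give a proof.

(⇒) This fails: take n = 5. Then 5 ≡ 5 (mod 8), but 5³ = 125 ≡ 5 (mod 8), not 7.

(⇐) This fails: take n = 7. Then 7³ = 343 ≡ 7 (mod 8), yet 7 ≡ 7 (mod 8), not 5.

Both directions fail.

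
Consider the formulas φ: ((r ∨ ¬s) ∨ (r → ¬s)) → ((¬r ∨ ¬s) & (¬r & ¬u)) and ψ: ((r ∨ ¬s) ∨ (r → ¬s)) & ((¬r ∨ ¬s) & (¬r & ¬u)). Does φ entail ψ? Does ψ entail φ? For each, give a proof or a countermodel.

(→) Assume the antecedent. If u is true, the antecedent cannot hold. If u is false, the antecedent forces (u = F, s = F, r = F) or (u = F, s = T, r = F), and the consequent holds there. Either way the consequent holds.

(←) Assume the antecedent. If u is true, the antecedent cannot hold. If u is false, the antecedent forces (u = F, s = F, r = F) or (u = F, s = T, r = F), and the consequent holds there. Either way the consequent holds.

Both directions hold; the statement is true.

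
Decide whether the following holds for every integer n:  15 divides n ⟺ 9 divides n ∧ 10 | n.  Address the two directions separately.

Only the converse holds.

(⟹) This fails: take n = 15. Certainly 15 ∣ 15, but 9 ∤ 15.

(⟸) Suppose 9 ∣ n and 10 ∣ n. Any common multiple of 9 and 10 is a multiple of their lcm; here gcd(9, 10) = 1, so lcm(9, 10) = 9·10 = 90, so 90 ∣ n. Since 15 ∣ 90, it follows that 15 ∣ n.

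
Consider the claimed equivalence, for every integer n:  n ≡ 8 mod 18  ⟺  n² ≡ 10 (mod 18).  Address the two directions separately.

Only the forward implication holds.

Forward direction. Suppose n ≡ 8 mod 18. Write n = 18j + 8. Then (18j + 8)² = 324j² + 288j + 64 = 18(18j² + 16j + 3) + 10, so n² ≡ 10 (mod 18).

Converse. This fails: take n = 10. Then 10² = 100 ≡ 10 (mod 18), yet 10 ≡ 10 (mod 18), not 8.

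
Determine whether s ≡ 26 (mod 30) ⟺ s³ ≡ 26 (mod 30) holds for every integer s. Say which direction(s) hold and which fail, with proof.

Equivalent; both directions hold.

(⟸) Suppose s³ ≡ 26 (mod 30). The only residue r in {0, …, 29} with r³ ≡ 26 (mod 30) is r = 26, so s ≡ 26 (mod 30).

(⟹) Suppose s ≡ 26 (mod 30). Write s = 30j + 26. Then (30j + 26)³ = 27000j³ + 70200j² + 60840j + 17576 = 30(900j³ + 2340j² + 2028j + 585) + 26, so s³ ≡ 26 (mod 30).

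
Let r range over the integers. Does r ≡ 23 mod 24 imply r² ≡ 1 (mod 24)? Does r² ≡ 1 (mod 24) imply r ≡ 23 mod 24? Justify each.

Only the forward implication holds.

(⇒) Suppose r ≡ 23 mod 24. Write r = 24j + 23. Then (24j + 23)² = 576j² + 1104j + 529 = 24(24j² + 46j + 22) + 1, so r² ≡ 1 (mod 24).

(⇐) This fails: take r = 1. Then 1² = 1 ≡ 1 (mod 24), yet 1 ≡ 1 (mod 24), not 23.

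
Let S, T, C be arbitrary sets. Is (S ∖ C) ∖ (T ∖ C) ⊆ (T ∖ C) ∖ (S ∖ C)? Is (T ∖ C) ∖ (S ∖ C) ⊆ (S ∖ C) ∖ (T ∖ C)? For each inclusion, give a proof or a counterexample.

Neither inclusion holds.

Forward inclusion. This inclusion fails. Take S = {1}, T = ∅, C = ∅; then 1 ∈ (S ∖ C) ∖ (T ∖ C) but 1 ∉ (T ∖ C) ∖ (S ∖ C).

Reverse inclusion. This inclusion fails. Take S = ∅, T = {1}, C = ∅; then 1 ∈ (T ∖ C) ∖ (S ∖ C) but 1 ∉ (S ∖ C) ∖ (T ∖ C).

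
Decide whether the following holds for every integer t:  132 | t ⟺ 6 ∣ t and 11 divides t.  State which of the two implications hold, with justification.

(⟹) If 132 ∣ t, write t = 132q. Since 132 = 22·6, t = 6·(22q), so 6 ∣ t; and since 132 = 12·11, t = 11·(12q), so 11 ∣ t.

(⟸) This fails: take t = 66. Both 6 ∣ 66 and 11 ∣ 66, yet 66 is not a multiple of 132 (since 66 = 0·132 + 66), so 132 ∤ 66.

(⇒) holds; (⇐) fails.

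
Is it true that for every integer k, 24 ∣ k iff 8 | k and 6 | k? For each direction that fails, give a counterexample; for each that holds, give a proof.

Forward direction. If 24 ∣ k, write k = 24q. Since 24 = 3·8, k = 8·(3q), so 8 ∣ k; and since 24 = 4·6, k = 6·(4q), so 6 ∣ k.

Converse. Suppose 8 ∣ k and 6 ∣ k. Any common multiple of 8 and 6 is a multiple of their lcm; here lcm(8, 6) = 8·6/gcd(8, 6) = 48/2 = 24, so 24 ∣ k.

Both implications hold.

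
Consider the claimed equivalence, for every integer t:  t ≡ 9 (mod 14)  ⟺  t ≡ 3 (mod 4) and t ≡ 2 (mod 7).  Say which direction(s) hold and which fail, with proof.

(⟹) This fails: t = 9 gives 9 ≡ 9 (mod 14) but 9 ≡ 1 (mod 4), so the conjunction on the right does not hold.

(⟸) Conversely, if t ≡ 3 (mod 4) and t ≡ 2 (mod 7), then by the Chinese remainder theorem t ≡ 23 (mod 28). Since 23 ≡ 9 (mod 14) and 14 ∣ 28, we get t ≡ 9 (mod 14).

The forward direction fails; the converse holds.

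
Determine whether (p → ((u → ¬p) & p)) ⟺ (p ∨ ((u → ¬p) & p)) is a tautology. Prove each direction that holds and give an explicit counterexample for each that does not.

Neither direction holds.

(⇒) This fails. Under u = F, p = F, the left side is true but the right side is false.

(⇐) This fails. Under u = T, p = T, the left side is false but the right side is true.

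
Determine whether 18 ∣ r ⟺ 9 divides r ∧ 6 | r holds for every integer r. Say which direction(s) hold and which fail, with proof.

Both implications hold.

(⇒) If 18 ∣ r, write r = 18q. Since 18 = 2·9, r = 9·(2q), so 9 ∣ r; and since 18 = 3·6, r = 6·(3q), so 6 ∣ r.

(⇐) Suppose 9 ∣ r and 6 ∣ r. Any common multiple of 9 and 6 is a multiple of their lcm; here lcm(9, 6) = 9·6/gcd(9, 6) = 54/3 = 18, so 18 ∣ r.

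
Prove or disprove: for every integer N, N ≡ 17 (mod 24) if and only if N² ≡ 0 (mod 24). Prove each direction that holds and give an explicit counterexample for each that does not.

Neither implication holds.

(⟹) This fails: take N = 17. Then 17 ≡ 17 (mod 24), but 17² = 289 ≡ 1 (mod 24), not 0.

(⟸) This fails: take N = 0. Then 0² = 0 ≡ 0 (mod 24), yet 0 ≡ 0 (mod 24), not 17.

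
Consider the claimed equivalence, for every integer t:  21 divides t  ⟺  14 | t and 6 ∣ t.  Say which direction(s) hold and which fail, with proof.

(⇒) This fails: take t = 21. Certainly 21 ∣ 21, but 14 ∤ 21.

(⇐) Suppose 14 ∣ t and 6 ∣ t. Any common multiple of 14 and 6 is a multiple of their lcm; here lcm(14, 6) = 14·6/gcd(14, 6) = 84/2 = 42, so 42 ∣ t. Since 21 ∣ 42, it follows that 21 ∣ t.

Not equivalent: only (⇐) holds.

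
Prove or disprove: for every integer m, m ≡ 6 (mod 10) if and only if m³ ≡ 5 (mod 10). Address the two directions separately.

Neither direction holds.

(⟹) This fails: take m = 6. Then 6 ≡ 6 (mod 10), but 6³ = 216 ≡ 6 (mod 10), not 5.

(⟸) This fails: take m = 5. Then 5³ = 125 ≡ 5 (mod 10), yet 5 ≡ 5 (mod 10), not 6.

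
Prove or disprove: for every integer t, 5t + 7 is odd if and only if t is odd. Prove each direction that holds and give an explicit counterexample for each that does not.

Neither implication holds.

[⇒] This fails: t = 2 gives 5t + 7 = 17, which is odd, but 2 is even, not odd.

[⇐] This also fails: t = 7 is odd, but 5t + 7 = 42 is even, not odd.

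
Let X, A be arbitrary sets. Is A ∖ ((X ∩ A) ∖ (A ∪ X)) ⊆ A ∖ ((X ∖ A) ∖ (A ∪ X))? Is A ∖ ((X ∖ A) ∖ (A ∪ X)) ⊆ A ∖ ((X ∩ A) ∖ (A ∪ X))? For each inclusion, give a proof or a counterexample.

(⟹) Let x ∈ A ∖ ((X ∩ A) ∖ (A ∪ X)). Then either x ∈ A and x ∉ X; or x ∈ X ∩ A. In each case x ∈ A ∖ ((X ∖ A) ∖ (A ∪ X)), so A ∖ ((X ∩ A) ∖ (A ∪ X)) ⊆ A ∖ ((X ∖ A) ∖ (A ∪ X)).

(⟸) Let x ∈ A ∖ ((X ∖ A) ∖ (A ∪ X)). Then either x ∈ A and x ∉ X; or x ∈ X ∩ A. In each case x ∈ A ∖ ((X ∩ A) ∖ (A ∪ X)), so A ∖ ((X ∖ A) ∖ (A ∪ X)) ⊆ A ∖ ((X ∩ A) ∖ (A ∪ X)).

Both inclusions hold; the sets are equal.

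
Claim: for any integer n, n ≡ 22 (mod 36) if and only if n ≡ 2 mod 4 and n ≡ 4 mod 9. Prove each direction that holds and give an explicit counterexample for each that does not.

Both directions hold.

[⇐] If n ≡ 2 (mod 4) and n ≡ 4 (mod 9), then by the Chinese remainder theorem n ≡ 22 (mod 36). This is exactly n ≡ 22 (mod 36).

[⇒] Suppose n ≡ 22 (mod 36); write n = 36j + 22. Since 4 ∣ 36, reducing mod 4 gives n ≡ 22 ≡ 2 (mod 4); since 9 ∣ 36, reducing mod 9 gives n ≡ 22 ≡ 4 (mod 9).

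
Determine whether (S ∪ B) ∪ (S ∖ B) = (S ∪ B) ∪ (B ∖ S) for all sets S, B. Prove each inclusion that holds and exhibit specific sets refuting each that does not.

Reverse inclusion. Let x ∈ (S ∪ B) ∪ (B ∖ S). Then either x ∈ S and x ∉ B; or x ∈ B and x ∉ S; or x ∈ S ∩ B. In each case x ∈ (S ∪ B) ∪ (S ∖ B), so (S ∪ B) ∪ (B ∖ S) ⊆ (S ∪ B) ∪ (S ∖ B).

Forward inclusion. Let x ∈ (S ∪ B) ∪ (S ∖ B). Then either x ∈ S and x ∉ B; or x ∈ B and x ∉ S; or x ∈ S ∩ B. In each case x ∈ (S ∪ B) ∪ (B ∖ S), so (S ∪ B) ∪ (S ∖ B) ⊆ (S ∪ B) ∪ (B ∖ S).

Both inclusions hold; the sets are equal.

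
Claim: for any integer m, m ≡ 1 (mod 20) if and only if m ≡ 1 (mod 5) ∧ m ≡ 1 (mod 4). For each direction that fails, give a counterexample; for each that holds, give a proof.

The biconditional holds.

(⇒) Suppose m ≡ 1 (mod 20); write m = 20j + 1. Since 5 ∣ 20, reducing mod 5 gives m ≡ 1 (mod 5); since 4 ∣ 20, reducing mod 4 gives m ≡ 1 (mod 4).

(⇐) Conversely, if m ≡ 1 (mod 5) and m ≡ 1 (mod 4), then by the Chinese remainder theorem m ≡ 1 (mod 20). This is exactly m ≡ 1 (mod 20).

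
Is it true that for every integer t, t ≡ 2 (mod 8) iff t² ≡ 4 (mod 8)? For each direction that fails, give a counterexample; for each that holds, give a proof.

(⇐) This fails: take t = 6. Then 6² = 36 ≡ 4 (mod 8), yet 6 ≡ 6 (mod 8), not 2.

(⇒) Suppose t ≡ 2 (mod 8). Write t = 8j + 2. Then (8j + 2)² = 64j² + 32j + 4 = 8(8j² + 4j) + 4, so t² ≡ 4 (mod 8).

Only the forward implication holds.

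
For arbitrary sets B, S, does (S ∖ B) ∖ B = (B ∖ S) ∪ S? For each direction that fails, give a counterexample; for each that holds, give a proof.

The sets are not equal: only the forward inclusion holds.

(⊆) Let x ∈ (S ∖ B) ∖ B. Then x ∈ S and x ∉ B, from which x ∈ (B ∖ S) ∪ S.

(⊇) This inclusion fails. Take B = {1}, S = ∅; then 1 ∈ (B ∖ S) ∪ S but 1 ∉ (S ∖ B) ∖ B.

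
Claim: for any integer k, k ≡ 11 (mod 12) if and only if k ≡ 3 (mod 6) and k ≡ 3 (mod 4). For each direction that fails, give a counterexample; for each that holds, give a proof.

Neither direction holds.

Forward direction. This fails: k = 11 gives 11 ≡ 11 (mod 12) but 11 ≡ 5 (mod 6), so the conjunction on the right does not hold.

Converse. This fails: k = 3 satisfies both congruences on the right (3 ≡ 3 mod 6 and 3 ≡ 3 mod 4) yet 3 ≡ 3 (mod 12), not 11.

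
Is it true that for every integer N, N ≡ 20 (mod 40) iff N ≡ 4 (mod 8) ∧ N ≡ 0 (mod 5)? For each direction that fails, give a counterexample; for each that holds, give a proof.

Both directions hold.

(⇐) If N ≡ 4 (mod 8) and N ≡ 0 (mod 5), then by the Chinese remainder theorem N ≡ 20 (mod 40). This is exactly N ≡ 20 (mod 40).

(⇒) Suppose N ≡ 20 (mod 40); write N = 40j + 20. Since 8 ∣ 40, reducing mod 8 gives N ≡ 20 ≡ 4 (mod 8); since 5 ∣ 40, reducing mod 5 gives N ≡ 20 ≡ 0 (mod 5).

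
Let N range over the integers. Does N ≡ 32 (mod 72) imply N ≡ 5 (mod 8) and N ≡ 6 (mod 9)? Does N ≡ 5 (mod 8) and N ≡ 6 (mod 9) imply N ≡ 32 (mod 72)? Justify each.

Both directions fail.

(⇒) This fails: N = 32 gives 32 ≡ 32 (mod 72) but 32 ≡ 0 (mod 8), so the conjunction on the right does not hold.

(⇐) This fails: N = 69 satisfies both congruences on the right (69 ≡ 5 mod 8 and 69 ≡ 6 mod 9) yet 69 ≡ 69 (mod 72), not 32.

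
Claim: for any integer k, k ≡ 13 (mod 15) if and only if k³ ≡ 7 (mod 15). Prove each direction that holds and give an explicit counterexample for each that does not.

Both directions hold; the statement is true.

(⇐) Suppose k³ ≡ 7 (mod 15). The only residue r in {0, …, 14} with r³ ≡ 7 (mod 15) is r = 13, so k ≡ 13 (mod 15).

(⇒) Suppose k ≡ 13 (mod 15). Write k = 15j + 13. Then (15j + 13)³ = 3375j³ + 8775j² + 7605j + 2197 = 15(225j³ + 585j² + 507j + 146) + 7, so k³ ≡ 7 (mod 15).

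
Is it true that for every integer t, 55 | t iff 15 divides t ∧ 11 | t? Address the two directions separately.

Forward direction. This fails: take t = 55. Certainly 55 ∣ 55, but 15 ∤ 55.

Converse. Suppose 15 ∣ t and 11 ∣ t. Any common multiple of 15 and 11 is a multiple of their lcm; here gcd(15, 11) = 1, so lcm(15, 11) = 15·11 = 165, so 165 ∣ t. Since 55 ∣ 165, it follows that 55 ∣ t.

Only the converse holds.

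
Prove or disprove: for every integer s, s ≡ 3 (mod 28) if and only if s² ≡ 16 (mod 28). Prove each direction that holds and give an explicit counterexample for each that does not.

Neither implication holds.

Forward direction. This fails: take s = 3. Then 3 ≡ 3 (mod 28), but 3² = 9 ≡ 9 (mod 28), not 16.

Converse. This fails: take s = 4. Then 4² = 16 ≡ 16 (mod 28), yet 4 ≡ 4 (mod 28), not 3.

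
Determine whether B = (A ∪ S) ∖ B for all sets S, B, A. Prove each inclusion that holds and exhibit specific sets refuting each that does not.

Forward inclusion. This inclusion fails. Take S = ∅, B = {1}, A = ∅; then 1 ∈ B but 1 ∉ (A ∪ S) ∖ B.

Reverse inclusion. This inclusion fails. Take S = {1}, B = ∅, A = ∅; then 1 ∈ (A ∪ S) ∖ B but 1 ∉ B.

(⊆) fails and (⊇) fails.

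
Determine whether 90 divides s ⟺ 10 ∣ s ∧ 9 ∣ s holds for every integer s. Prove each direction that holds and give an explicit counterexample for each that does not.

The biconditional holds.

(⟸) Suppose 10 ∣ s and 9 ∣ s. Any common multiple of 10 and 9 is a multiple of their lcm; here gcd(10, 9) = 1, so lcm(10, 9) = 10·9 = 90, so 90 ∣ s.

(⟹) If 90 ∣ s, write s = 90q. Since 90 = 9·10, s = 10·(9q), so 10 ∣ s; and since 90 = 10·9, s = 9·(10q), so 9 ∣ s.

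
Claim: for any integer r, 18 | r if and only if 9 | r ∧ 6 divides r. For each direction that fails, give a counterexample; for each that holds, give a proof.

(⇒) If 18 ∣ r, write r = 18q. Since 18 = 2·9, r = 9·(2q), so 9 ∣ r; and since 18 = 3·6, r = 6·(3q), so 6 ∣ r.

(⇐) Suppose 9 ∣ r and 6 ∣ r. Any common multiple of 9 and 6 is a multiple of their lcm; here lcm(9, 6) = 9·6/gcd(9, 6) = 54/3 = 18, so 18 ∣ r.

Both implications hold.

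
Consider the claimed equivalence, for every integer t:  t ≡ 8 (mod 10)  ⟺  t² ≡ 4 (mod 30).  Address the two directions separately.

(⟹) This fails: take t = 18. Then 18 ≡ 8 (mod 10), but 18² = 324 ≡ 24 (mod 30), not 4.

(⟸) This fails: take t = 2. Then 2² = 4 ≡ 4 (mod 30), yet 2 ≡ 2 (mod 10), not 8.

Neither direction holds.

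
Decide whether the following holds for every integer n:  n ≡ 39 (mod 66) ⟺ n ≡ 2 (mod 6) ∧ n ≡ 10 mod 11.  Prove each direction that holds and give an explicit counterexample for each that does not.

(→) This fails: n = 39 gives 39 ≡ 39 (mod 66) but 39 ≡ 3 (mod 6), so the conjunction on the right does not hold.

(←) This fails: n = 32 satisfies both congruences on the right (32 ≡ 2 mod 6 and 32 ≡ 10 mod 11) yet 32 ≡ 32 (mod 66), not 39.

Neither direction holds.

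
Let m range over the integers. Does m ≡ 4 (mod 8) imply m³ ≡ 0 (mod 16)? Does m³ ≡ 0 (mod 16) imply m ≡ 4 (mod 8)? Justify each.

(⇒) holds; (⇐) fails.

Forward direction. Suppose m ≡ 4 (mod 8). Working modulo 16, m ∈ {4, 12}; for each such r, r³ ≡ 0 (mod 16).

Converse. This fails: take m = 0. Then 0³ = 0 ≡ 0 (mod 16), yet 0 ≡ 0 (mod 8), not 4.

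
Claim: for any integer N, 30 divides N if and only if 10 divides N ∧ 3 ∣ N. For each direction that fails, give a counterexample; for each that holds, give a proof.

Both directions hold; the statement is true.

(→) If 30 ∣ N, write N = 30q. Since 30 = 3·10, N = 10·(3q), so 10 ∣ N; and since 30 = 10·3, N = 3·(10q), so 3 ∣ N.

(←) Suppose 10 ∣ N and 3 ∣ N. Any common multiple of 10 and 3 is a multiple of their lcm; here gcd(10, 3) = 1, so lcm(10, 3) = 10·3 = 30, so 30 ∣ N.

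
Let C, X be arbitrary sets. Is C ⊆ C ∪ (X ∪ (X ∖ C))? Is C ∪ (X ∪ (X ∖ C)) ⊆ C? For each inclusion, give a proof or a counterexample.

(⟹) Let x ∈ C. Then either x ∈ C and x ∉ X; or x ∈ C ∩ X. In each case x ∈ C ∪ (X ∪ (X ∖ C)), so C ⊆ C ∪ (X ∪ (X ∖ C)).

(⟸) This inclusion fails. Take C = ∅, X = {1}; then 1 ∈ C ∪ (X ∪ (X ∖ C)) but 1 ∉ C.

(⊆) holds; (⊇) fails.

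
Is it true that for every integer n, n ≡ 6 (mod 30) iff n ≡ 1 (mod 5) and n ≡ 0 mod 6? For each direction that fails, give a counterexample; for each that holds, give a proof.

The biconditional holds.

Forward direction. Suppose n ≡ 6 (mod 30); write n = 30j + 6. Since 5 ∣ 30, reducing mod 5 gives n ≡ 6 ≡ 1 (mod 5); since 6 ∣ 30, reducing mod 6 gives n ≡ 6 ≡ 0 (mod 6).

Converse. If n ≡ 1 (mod 5) and n ≡ 0 (mod 6), then by the Chinese remainder theorem n ≡ 6 (mod 30). This is exactly n ≡ 6 (mod 30).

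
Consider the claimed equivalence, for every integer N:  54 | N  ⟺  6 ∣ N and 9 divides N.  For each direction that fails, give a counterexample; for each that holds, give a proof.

(⟹) If 54 ∣ N, write N = 54q. Since 54 = 9·6, N = 6·(9q), so 6 ∣ N; and since 54 = 6·9, N = 9·(6q), so 9 ∣ N.

(⟸) This fails: take N = 18. Both 6 ∣ 18 and 9 ∣ 18, yet 18 is not a multiple of 54 (since 18 = 0·54 + 18), so 54 ∤ 18.

Not equivalent: only (⇒) holds.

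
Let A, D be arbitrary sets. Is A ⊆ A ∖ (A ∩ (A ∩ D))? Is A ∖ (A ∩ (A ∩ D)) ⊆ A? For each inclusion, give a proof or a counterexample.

(⟸) Let x ∈ A ∖ (A ∩ (A ∩ D)). Then x ∈ A and x ∉ D, from which x ∈ A.

(⟹) This inclusion fails. Take A = {1}, D = {1}; then 1 ∈ A but 1 ∉ A ∖ (A ∩ (A ∩ D)).

The sets are not equal: only the reverse inclusion holds.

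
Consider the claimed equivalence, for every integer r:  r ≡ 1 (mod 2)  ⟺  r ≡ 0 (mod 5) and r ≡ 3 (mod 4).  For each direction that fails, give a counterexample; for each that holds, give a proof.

[⇒] This fails: r = 1 gives 1 ≡ 1 (mod 2) but 1 ≡ 1 (mod 5), so the conjunction on the right does not hold.

[⇐] Conversely, if r ≡ 0 (mod 5) and r ≡ 3 (mod 4), then by the Chinese remainder theorem r ≡ 15 (mod 20). Since 15 ≡ 1 (mod 2) and 2 ∣ 20, we get r ≡ 1 (mod 2).

Not equivalent: only (⇐) holds.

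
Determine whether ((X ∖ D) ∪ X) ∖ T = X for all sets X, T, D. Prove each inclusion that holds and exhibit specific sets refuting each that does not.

Only the forward inclusion holds.

(⟸) This inclusion fails. Take X = {1}, T = {1}, D = ∅; then 1 ∈ X but 1 ∉ ((X ∖ D) ∪ X) ∖ T.

(⟹) Let x ∈ ((X ∖ D) ∪ X) ∖ T. Then either x ∈ X and x ∉ T, D; or x ∈ X ∩ D and x ∉ T. In each case x ∈ X, so ((X ∖ D) ∪ X) ∖ T ⊆ X.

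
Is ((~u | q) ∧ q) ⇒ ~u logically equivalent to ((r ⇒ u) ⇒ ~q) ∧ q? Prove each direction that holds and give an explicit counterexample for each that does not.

Only the reverse direction holds.

(⟹) This fails. Under q = F, r = F, u = F, the left side is true but the right side is false.

(⟸) Assume the antecedent. If q is true, the antecedent forces (q = T, r = T, u = F), and ((~u | q) ∧ q) ⇒ ~u holds there. If q is false, the antecedent cannot hold. Either way ((~u | q) ∧ q) ⇒ ~u holds.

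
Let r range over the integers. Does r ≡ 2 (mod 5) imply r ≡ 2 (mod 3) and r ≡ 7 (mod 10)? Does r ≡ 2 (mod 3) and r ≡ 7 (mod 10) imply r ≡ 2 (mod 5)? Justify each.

(⟹) This fails: r = 2 gives 2 ≡ 2 (mod 5) but 2 ≡ 2 (mod 10), so the conjunction on the right does not hold.

(⟸) Conversely, if r ≡ 2 (mod 3) and r ≡ 7 (mod 10), then by the Chinese remainder theorem r ≡ 17 (mod 30). Since 17 ≡ 2 (mod 5) and 5 ∣ 30, we get r ≡ 2 (mod 5).

Only the reverse direction holds.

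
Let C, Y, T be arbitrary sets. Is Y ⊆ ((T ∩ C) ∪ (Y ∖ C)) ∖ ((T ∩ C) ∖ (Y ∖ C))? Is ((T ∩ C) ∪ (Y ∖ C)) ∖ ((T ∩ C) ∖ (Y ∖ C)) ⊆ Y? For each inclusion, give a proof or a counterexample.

(⊆) fails; (⊇) holds.

(⟹) This inclusion fails. Take C = {1}, Y = {1}, T = ∅; then 1 ∈ Y but 1 ∉ ((T ∩ C) ∪ (Y ∖ C)) ∖ ((T ∩ C) ∖ (Y ∖ C)).

(⟸) Let x ∈ ((T ∩ C) ∪ (Y ∖ C)) ∖ ((T ∩ C) ∖ (Y ∖ C)). Then either x ∈ Y and x ∉ C, T; or x ∈ Y ∩ T and x ∉ C. In each case x ∈ Y, so ((T ∩ C) ∪ (Y ∖ C)) ∖ ((T ∩ C) ∖ (Y ∖ C)) ⊆ Y.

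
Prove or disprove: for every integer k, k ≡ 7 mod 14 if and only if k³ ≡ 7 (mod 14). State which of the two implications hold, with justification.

Both directions hold; the statement is true.

(→) Suppose k ≡ 7 mod 14. Write k = 14j + 7. Then (14j + 7)³ = 2744j³ + 4116j² + 2058j + 343 = 14(196j³ + 294j² + 147j + 24) + 7, so k³ ≡ 7 (mod 14).

(←) Conversely, suppose k³ ≡ 7 (mod 14). The only residue r in {0, …, 13} with r³ ≡ 7 (mod 14) is r = 7, so k ≡ 7 (mod 14).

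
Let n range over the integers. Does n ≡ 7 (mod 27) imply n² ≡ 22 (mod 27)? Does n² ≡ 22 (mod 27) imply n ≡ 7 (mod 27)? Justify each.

Not equivalent: only (⇒) holds.

(←) This fails: take n = 20. Then 20² = 400 ≡ 22 (mod 27), yet 20 ≡ 20 (mod 27), not 7.

(→) Suppose n ≡ 7 (mod 27). Write n = 27j + 7. Then (27j + 7)² = 729j² + 378j + 49 = 27(27j² + 14j + 1) + 22, so n² ≡ 22 (mod 27).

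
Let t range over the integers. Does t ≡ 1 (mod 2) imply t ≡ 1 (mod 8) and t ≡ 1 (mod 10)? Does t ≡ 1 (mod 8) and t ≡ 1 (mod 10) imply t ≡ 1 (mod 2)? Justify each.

Forward direction. This fails: t = 3 gives 3 ≡ 1 (mod 2) but 3 ≡ 3 (mod 8), so the conjunction on the right does not hold.

Converse. If t ≡ 1 (mod 8) and t ≡ 1 (mod 10), then by the Chinese remainder theorem t ≡ 1 (mod 40). Since 1 ≡ 1 (mod 2) and 2 ∣ 40, we get t ≡ 1 (mod 2).

Not equivalent: only (⇐) holds.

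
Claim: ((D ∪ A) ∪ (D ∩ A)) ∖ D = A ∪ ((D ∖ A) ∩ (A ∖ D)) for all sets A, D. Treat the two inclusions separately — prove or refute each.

Only the forward inclusion holds.

(⊆) Let x ∈ ((D ∪ A) ∪ (D ∩ A)) ∖ D. Then x ∈ A and x ∉ D, from which x ∈ A ∪ ((D ∖ A) ∩ (A ∖ D)).

(⊇) This inclusion fails. Take A = {1}, D = {1}; then 1 ∈ A ∪ ((D ∖ A) ∩ (A ∖ D)) but 1 ∉ ((D ∪ A) ∪ (D ∩ A)) ∖ D.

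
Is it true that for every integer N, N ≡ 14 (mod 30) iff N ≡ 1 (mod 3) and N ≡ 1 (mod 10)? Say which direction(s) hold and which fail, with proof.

Both directions fail.

[⇒] This fails: N = 14 gives 14 ≡ 14 (mod 30) but 14 ≡ 2 (mod 3), so the conjunction on the right does not hold.

[⇐] This fails: N = 1 satisfies both congruences on the right (1 ≡ 1 mod 3 and 1 ≡ 1 mod 10) yet 1 ≡ 1 (mod 30), not 14.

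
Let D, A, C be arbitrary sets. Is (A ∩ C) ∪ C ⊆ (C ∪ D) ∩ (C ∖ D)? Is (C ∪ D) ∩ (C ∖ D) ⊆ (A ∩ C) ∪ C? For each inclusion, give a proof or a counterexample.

(⊆) fails; (⊇) holds.

(⊆) This inclusion fails. Take D = {1}, A = ∅, C = {1}; then 1 ∈ (A ∩ C) ∪ C but 1 ∉ (C ∪ D) ∩ (C ∖ D).

(⊇) Let x ∈ (C ∪ D) ∩ (C ∖ D). Then either x ∈ C and x ∉ D, A; or x ∈ A ∩ C and x ∉ D. In each case x ∈ (A ∩ C) ∪ C, so (C ∪ D) ∩ (C ∖ D) ⊆ (A ∩ C) ∪ C.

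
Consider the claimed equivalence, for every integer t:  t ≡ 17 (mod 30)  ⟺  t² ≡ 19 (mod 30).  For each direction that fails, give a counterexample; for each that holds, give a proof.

[⇒] Suppose t ≡ 17 (mod 30). Write t = 30j + 17. Then (30j + 17)² = 900j² + 1020j + 289 = 30(30j² + 34j + 9) + 19, so t² ≡ 19 (mod 30).

[⇐] This fails: take t = 7. Then 7² = 49 ≡ 19 (mod 30), yet 7 ≡ 7 (mod 30), not 17.

Only the forward implication holds.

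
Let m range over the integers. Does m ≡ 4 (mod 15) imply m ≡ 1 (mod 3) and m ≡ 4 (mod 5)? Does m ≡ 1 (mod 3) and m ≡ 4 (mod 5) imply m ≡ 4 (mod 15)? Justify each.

Both implications hold.

Forward direction. Suppose m ≡ 4 (mod 15); write m = 15j + 4. Since 3 ∣ 15, reducing mod 3 gives m ≡ 4 ≡ 1 (mod 3); since 5 ∣ 15, reducing mod 5 gives m ≡ 4 (mod 5).

Converse. If m ≡ 1 (mod 3) and m ≡ 4 (mod 5), then by the Chinese remainder theorem m ≡ 4 (mod 15). This is exactly m ≡ 4 (mod 15).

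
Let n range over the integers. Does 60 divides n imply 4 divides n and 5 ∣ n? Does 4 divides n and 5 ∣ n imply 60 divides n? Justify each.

The forward direction holds; the converse fails.

Forward direction. If 60 ∣ n, write n = 60q. Since 60 = 15·4, n = 4·(15q), so 4 ∣ n; and since 60 = 12·5, n = 5·(12q), so 5 ∣ n.

Converse. This fails: take n = 20. Both 4 ∣ 20 and 5 ∣ 20, yet 20 is not a multiple of 60 (since 20 = 0·60 + 20), so 60 ∤ 20.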